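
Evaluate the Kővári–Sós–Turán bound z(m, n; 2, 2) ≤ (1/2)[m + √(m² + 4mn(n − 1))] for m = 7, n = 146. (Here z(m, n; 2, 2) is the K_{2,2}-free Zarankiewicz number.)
z(7, 146; 2, 2) ≤ (1/2)[7 + √(7² + 4·7·146·145)] = (1/2)[7 + √592809] = 388.4705

Kővári–Sós–Turán: let r_1, ..., r_7 be the row sums and z = Σ r_i the total number of 1s. Each pair of columns can share at most one row with both entries 1 (else a 2×2 all-ones block appears), so Σ_i C(r_i, 2) ≤ C(146, 2) = 10585. By convexity Σ_i C(r_i, 2) ≥ 7·C(z/7, 2) = z(z − 7)/(2·7), giving z² − 7z − 7·146·145 ≤ 0 and hence z ≤ (1/2)[7 + √(49 + 4·148190)] = (1/2)[7 + √592809] ≈ (1/2)(7 + 769.9409) = 388.4705.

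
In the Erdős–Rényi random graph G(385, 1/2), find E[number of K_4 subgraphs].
E[# K_4] = C(385, 4) · (1/2)^C(4, 2) = 901244960 / 2^6 = 28163905/2 = 14081952.5

For each 4-subset S of vertices (there are C(385, 4) = 901244960 such S), let X_S = 1 if S induces a K_4 (all C(4, 2) = 6 edges present). Then P(X_S = 1) = (1/2)^6 = 1/64. By linearity of expectation, E[# K_4] = C(385, 4) · (1/2)^6 = 901244960 / 64 = 28163905/2 = 14081952.5.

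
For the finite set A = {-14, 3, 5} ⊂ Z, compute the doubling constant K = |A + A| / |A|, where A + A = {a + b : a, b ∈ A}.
K = |A + A| / |A| = 6/3 = 2

Enumerate A + A = {a + b : a, b ∈ A}. With |A| = 3, there are |A|^2 = 9 ordered sum pairs; collecting distinct values, A + A = {-28, -11, -9, 6, 8, 10}, so |A + A| = 6. Thus K = 6/3 = 2. For comparison, the minimum possible |A + A| over all 3-element sets is 2·3 − 1 = 5 (so min K = 5/3), attained only by arithmetic progressions.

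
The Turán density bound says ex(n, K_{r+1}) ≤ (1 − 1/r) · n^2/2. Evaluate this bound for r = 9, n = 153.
Turán density bound = (8/9) · 153^2/2 = 10404

Turán's theorem: ex(n, K_{r+1}) is achieved by the complete r-partite Turán graph T(n, r) with parts as balanced as possible, and is at most (1 − 1/r) · n^2/2. For r = 9, n = 153: the density bound is (8/9) · 23409/2 = 10404. Since 9 ∣ 153, the Turán graph T(153, 9) has parts of equal size 17, and its edge count e(T(153, 9)) = 10404 attains the density bound exactly.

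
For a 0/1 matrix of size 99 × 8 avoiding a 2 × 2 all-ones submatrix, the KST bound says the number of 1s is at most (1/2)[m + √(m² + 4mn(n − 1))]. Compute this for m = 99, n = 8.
z(99, 8; 2, 2) ≤ (1/2)[99 + √(99² + 4·99·8·7)] = (1/2)[99 + √31977] = 138.9106

Kővári–Sós–Turán: let r_1, ..., r_99 be the row sums and z = Σ r_i the total number of 1s. Each pair of columns can share at most one row with both entries 1 (else a 2×2 all-ones block appears), so Σ_i C(r_i, 2) ≤ C(8, 2) = 28. By convexity Σ_i C(r_i, 2) ≥ 99·C(z/99, 2) = z(z − 99)/(2·99), giving z² − 99z − 99·8·7 ≤ 0 and hence z ≤ (1/2)[99 + √(9801 + 4·5544)] = (1/2)[99 + √31977] ≈ (1/2)(99 + 178.8211) = 138.9106.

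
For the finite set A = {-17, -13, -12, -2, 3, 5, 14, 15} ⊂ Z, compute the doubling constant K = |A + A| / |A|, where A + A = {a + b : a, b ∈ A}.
K = |A + A| / |A| = 32/8 = 4

Enumerate A + A = {a + b : a, b ∈ A}. With |A| = 8, there are |A|^2 = 64 ordered sum pairs; collecting distinct values, A + A = {-34, -30, -29, -26, -25, -24, -19, -15, -14, -12, -10, -9, -8, -7, -4, -3, -2, 1, 2, 3, 6, 8, 10, 12, 13, 17, 18, 19, 20, 28, 29, 30}, so |A + A| = 32. Thus K = 32/8 = 4. For comparison, the minimum possible |A + A| over all 8-element sets is 2·8 − 1 = 15 (so min K = 15/8), attained only by arithmetic progressions.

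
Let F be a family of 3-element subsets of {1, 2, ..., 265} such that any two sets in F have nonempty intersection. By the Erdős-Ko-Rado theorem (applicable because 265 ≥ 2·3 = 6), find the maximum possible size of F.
max |F| = C(264, 2) = 34716

The Erdős-Ko-Rado theorem states: for n ≥ 2k, an intersecting family of k-subsets of an n-element set has size at most C(n − 1, k − 1), with equality for 'star' families {A ⊆ [n] : |A| = k, i ∈ A} (fix an element i). For n = 265, k = 3: C(264, 2) = 34716.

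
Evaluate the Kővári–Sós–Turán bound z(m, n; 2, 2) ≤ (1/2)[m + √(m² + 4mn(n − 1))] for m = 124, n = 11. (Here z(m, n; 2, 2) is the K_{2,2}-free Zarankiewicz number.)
z(124, 11; 2, 2) ≤ (1/2)[124 + √(124² + 4·124·11·10)] = (1/2)[124 + √69936] = 194.2271

Kővári–Sós–Turán: let r_1, ..., r_124 be the row sums and z = Σ r_i the total number of 1s. Each pair of columns can share at most one row with both entries 1 (else a 2×2 all-ones block appears), so Σ_i C(r_i, 2) ≤ C(11, 2) = 55. By convexity Σ_i C(r_i, 2) ≥ 124·C(z/124, 2) = z(z − 124)/(2·124), giving z² − 124z − 124·11·10 ≤ 0 and hence z ≤ (1/2)[124 + √(15376 + 4·13640)] = (1/2)[124 + √69936] ≈ (1/2)(124 + 264.4542) = 194.2271.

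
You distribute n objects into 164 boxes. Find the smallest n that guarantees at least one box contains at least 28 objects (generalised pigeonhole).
n = (28 − 1)·164 + 1 = 4429

By the generalised pigeonhole principle, to guarantee some box contains ≥ r objects we need more than (r − 1) · k objects total. Threshold: n = (r − 1) · k + 1. With r = 28 and k = 164: n = 27 · 164 + 1 = 4428 + 1 = 4429. For n = 4428 = 27 · 164, we can put exactly 27 objects in every box, avoiding 28 in any single one — so 4429 is tight.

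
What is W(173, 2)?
W(173, 2) = 173 + 1 = 174

A 2-term AP is any pair of integers, so a monochromatic 2-AP exists iff some colour is used at least twice. With 173 colours, the colouring i ↦ i on {1, ..., 173} uses each colour once, avoiding any monochromatic pair, so W(173, 2) > 173. For {1, ..., 174}, pigeonhole forces two integers of the same colour, which form a monochromatic 2-AP. Hence W(173, 2) = 174.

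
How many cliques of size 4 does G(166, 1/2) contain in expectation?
E[# K_4] = C(166, 4) · (1/2)^C(4, 2) = 30507895 / 2^6 = 476685.859375

For each 4-subset S of vertices (there are C(166, 4) = 30507895 such S), let X_S = 1 if S induces a K_4 (all C(4, 2) = 6 edges present). Then P(X_S = 1) = (1/2)^6 = 1/64. By linearity of expectation, E[# K_4] = C(166, 4) · (1/2)^6 = 30507895 / 64 = 476685.859375.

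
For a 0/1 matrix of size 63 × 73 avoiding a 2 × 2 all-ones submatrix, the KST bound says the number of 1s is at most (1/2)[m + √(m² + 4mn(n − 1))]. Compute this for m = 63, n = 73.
z(63, 73; 2, 2) ≤ (1/2)[63 + √(63² + 4·63·73·72)] = (1/2)[63 + √1328481] = 607.7988

Kővári–Sós–Turán: let r_1, ..., r_63 be the row sums and z = Σ r_i the total number of 1s. Each pair of columns can share at most one row with both entries 1 (else a 2×2 all-ones block appears), so Σ_i C(r_i, 2) ≤ C(73, 2) = 2628. By convexity Σ_i C(r_i, 2) ≥ 63·C(z/63, 2) = z(z − 63)/(2·63), giving z² − 63z − 63·73·72 ≤ 0 and hence z ≤ (1/2)[63 + √(3969 + 4·331128)] = (1/2)[63 + √1328481] ≈ (1/2)(63 + 1152.5975) = 607.7988.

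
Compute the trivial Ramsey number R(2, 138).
R(2, 138) = 138

R(2, k) = k for all k ≥ 2: in a 2-colouring of K_k, either some edge is red (a red K_2) or all edges are blue (a blue K_k). And K_{137} coloured all-blue has no blue K_138, so R(2, 138) > 137. Hence R(2, 138) = 138.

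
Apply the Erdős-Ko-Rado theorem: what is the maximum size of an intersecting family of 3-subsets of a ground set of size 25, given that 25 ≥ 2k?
max |F| = C(24, 2) = 276

Erdős-Ko-Rado (1961): when n ≥ 2k, max |F| = C(n−1, k−1). The bound is attained by the star {A : i ∈ A} for any fixed i ∈ [n]. Here C(25−1, 3−1) = C(24, 2) = 276.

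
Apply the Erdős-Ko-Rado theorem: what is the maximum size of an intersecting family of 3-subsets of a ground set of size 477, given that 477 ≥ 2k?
max |F| = C(476, 2) = 113050

Erdős-Ko-Rado (1961): when n ≥ 2k, max |F| = C(n−1, k−1). The bound is attained by the star {A : i ∈ A} for any fixed i ∈ [n]. Here C(477−1, 3−1) = C(476, 2) = 113050.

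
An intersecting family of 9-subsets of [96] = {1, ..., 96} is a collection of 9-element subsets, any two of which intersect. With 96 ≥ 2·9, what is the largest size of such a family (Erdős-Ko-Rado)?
max |F| = C(95, 8) = 121550931645

The Erdős-Ko-Rado theorem states: for n ≥ 2k, an intersecting family of k-subsets of an n-element set has size at most C(n − 1, k − 1), with equality for 'star' families {A ⊆ [n] : |A| = k, i ∈ A} (fix an element i). For n = 96, k = 9: C(95, 8) = 121550931645.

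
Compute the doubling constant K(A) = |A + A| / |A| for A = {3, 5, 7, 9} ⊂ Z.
K = |A + A| / |A| = 7/4

Enumerate A + A = {a + b : a, b ∈ A}. With |A| = 4, there are |A|^2 = 16 ordered sum pairs; collecting distinct values, A + A = {6, 8, 10, 12, 14, 16, 18}, so |A + A| = 7. Thus K = 7/4. Here |A + A| = 2|A| − 1 = 7, the minimum possible — so K = 7/4 is minimal, which holds iff A is an arithmetic progression.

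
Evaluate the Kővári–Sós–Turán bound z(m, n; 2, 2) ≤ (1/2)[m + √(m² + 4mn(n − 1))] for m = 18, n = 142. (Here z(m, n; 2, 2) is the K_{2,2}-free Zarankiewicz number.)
z(18, 142; 2, 2) ≤ (1/2)[18 + √(18² + 4·18·142·141)] = (1/2)[18 + √1441908] = 609.3974

Kővári–Sós–Turán: let r_1, ..., r_18 be the row sums and z = Σ r_i the total number of 1s. Each pair of columns can share at most one row with both entries 1 (else a 2×2 all-ones block appears), so Σ_i C(r_i, 2) ≤ C(142, 2) = 10011. By convexity Σ_i C(r_i, 2) ≥ 18·C(z/18, 2) = z(z − 18)/(2·18), giving z² − 18z − 18·142·141 ≤ 0 and hence z ≤ (1/2)[18 + √(324 + 4·360396)] = (1/2)[18 + √1441908] ≈ (1/2)(18 + 1200.7947) = 609.3974.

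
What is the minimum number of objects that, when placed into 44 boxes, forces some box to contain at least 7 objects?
n = (7 − 1)·44 + 1 = 265

By the generalised pigeonhole principle, to guarantee some box contains ≥ r objects we need more than (r − 1) · k objects total. Threshold: n = (r − 1) · k + 1. With r = 7 and k = 44: n = 6 · 44 + 1 = 264 + 1 = 265. For n = 264 = 6 · 44, we can put exactly 6 objects in every box, avoiding 7 in any single one — so 265 is tight.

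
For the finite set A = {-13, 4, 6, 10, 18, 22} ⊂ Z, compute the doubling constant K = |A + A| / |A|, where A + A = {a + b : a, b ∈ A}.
K = |A + A| / |A| = 20/6 = 10/3

Enumerate A + A = {a + b : a, b ∈ A}. With |A| = 6, there are |A|^2 = 36 ordered sum pairs; collecting distinct values, A + A = {-26, -9, -7, -3, 5, 8, 9, 10, 12, 14, 16, 20, 22, 24, 26, 28, 32, 36, 40, 44}, so |A + A| = 20. Thus K = 20/6 = 10/3. For comparison, the minimum possible |A + A| over all 6-element sets is 2·6 − 1 = 11 (so min K = 11/6), attained only by arithmetic progressions.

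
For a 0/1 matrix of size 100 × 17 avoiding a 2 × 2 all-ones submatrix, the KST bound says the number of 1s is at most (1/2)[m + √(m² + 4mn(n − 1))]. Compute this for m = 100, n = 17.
z(100, 17; 2, 2) ≤ (1/2)[100 + √(100² + 4·100·17·16)] = (1/2)[100 + √118800] = 222.3369

Kővári–Sós–Turán: let r_1, ..., r_100 be the row sums and z = Σ r_i the total number of 1s. Each pair of columns can share at most one row with both entries 1 (else a 2×2 all-ones block appears), so Σ_i C(r_i, 2) ≤ C(17, 2) = 136. By convexity Σ_i C(r_i, 2) ≥ 100·C(z/100, 2) = z(z − 100)/(2·100), giving z² − 100z − 100·17·16 ≤ 0 and hence z ≤ (1/2)[100 + √(10000 + 4·27200)] = (1/2)[100 + √118800] ≈ (1/2)(100 + 344.6738) = 222.3369.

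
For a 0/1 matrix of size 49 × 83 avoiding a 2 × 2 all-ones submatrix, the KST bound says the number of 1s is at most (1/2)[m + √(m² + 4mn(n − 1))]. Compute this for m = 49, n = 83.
z(49, 83; 2, 2) ≤ (1/2)[49 + √(49² + 4·49·83·82)] = (1/2)[49 + √1336377] = 602.5089

Kővári–Sós–Turán: let r_1, ..., r_49 be the row sums and z = Σ r_i the total number of 1s. Each pair of columns can share at most one row with both entries 1 (else a 2×2 all-ones block appears), so Σ_i C(r_i, 2) ≤ C(83, 2) = 3403. By convexity Σ_i C(r_i, 2) ≥ 49·C(z/49, 2) = z(z − 49)/(2·49), giving z² − 49z − 49·83·82 ≤ 0 and hence z ≤ (1/2)[49 + √(2401 + 4·333494)] = (1/2)[49 + √1336377] ≈ (1/2)(49 + 1156.0177) = 602.5089.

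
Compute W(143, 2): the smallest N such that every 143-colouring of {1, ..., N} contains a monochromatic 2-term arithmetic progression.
W(143, 2) = 143 + 1 = 144

A 2-term AP is any pair of integers, so a monochromatic 2-AP exists iff some colour is used at least twice. With 143 colours, the colouring i ↦ i on {1, ..., 143} uses each colour once, avoiding any monochromatic pair, so W(143, 2) > 143. For {1, ..., 144}, pigeonhole forces two integers of the same colour, which form a monochromatic 2-AP. Hence W(143, 2) = 144.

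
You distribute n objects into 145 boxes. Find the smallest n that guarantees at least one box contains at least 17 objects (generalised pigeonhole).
n = (17 − 1)·145 + 1 = 2321

By the generalised pigeonhole principle, to guarantee some box contains ≥ r objects we need more than (r − 1) · k objects total. Threshold: n = (r − 1) · k + 1. With r = 17 and k = 145: n = 16 · 145 + 1 = 2320 + 1 = 2321. For n = 2320 = 16 · 145, we can put exactly 16 objects in every box, avoiding 17 in any single one — so 2321 is tight.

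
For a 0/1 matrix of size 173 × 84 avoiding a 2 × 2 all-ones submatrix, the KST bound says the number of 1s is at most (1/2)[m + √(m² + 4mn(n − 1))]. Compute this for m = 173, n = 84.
z(173, 84; 2, 2) ≤ (1/2)[173 + √(173² + 4·173·84·83)] = (1/2)[173 + √4854553] = 1188.1525

Kővári–Sós–Turán: let r_1, ..., r_173 be the row sums and z = Σ r_i the total number of 1s. Each pair of columns can share at most one row with both entries 1 (else a 2×2 all-ones block appears), so Σ_i C(r_i, 2) ≤ C(84, 2) = 3486. By convexity Σ_i C(r_i, 2) ≥ 173·C(z/173, 2) = z(z − 173)/(2·173), giving z² − 173z − 173·84·83 ≤ 0 and hence z ≤ (1/2)[173 + √(29929 + 4·1206156)] = (1/2)[173 + √4854553] ≈ (1/2)(173 + 2203.305) = 1188.1525.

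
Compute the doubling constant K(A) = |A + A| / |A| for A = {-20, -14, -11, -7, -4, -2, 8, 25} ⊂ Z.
K = |A + A| / |A| = 33/8

Enumerate A + A = {a + b : a, b ∈ A}. With |A| = 8, there are |A|^2 = 64 ordered sum pairs; collecting distinct values, A + A = {-40, -34, -31, -28, -27, -25, -24, -22, -21, -18, -16, -15, -14, -13, -12, -11, -9, -8, -6, -4, -3, 1, 4, 5, 6, 11, 14, 16, 18, 21, 23, 33, 50}, so |A + A| = 33. Thus K = 33/8. For comparison, the minimum possible |A + A| over all 8-element sets is 2·8 − 1 = 15 (so min K = 15/8), attained only by arithmetic progressions.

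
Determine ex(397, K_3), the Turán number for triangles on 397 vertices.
ex(397, K_3) = ⌊397^2/4⌋ = 39402

Mantel (1907): a triangle-free graph on n vertices has at most ⌊n^2/4⌋ edges, with equality for the complete bipartite graph K_{⌊n/2⌋, ⌈n/2⌉}. For n = 397: ⌊397^2/4⌋ = ⌊157609/4⌋ = 39402. The extremal graph is K_{198, 199}, which has 198·199 = 39402 edges.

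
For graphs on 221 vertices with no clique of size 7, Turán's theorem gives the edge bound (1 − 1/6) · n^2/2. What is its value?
Turán density bound = (5/6) · 221^2/2 = 244205/12 ≈ 20350.4167

Turán's theorem: ex(n, K_{r+1}) is achieved by the complete r-partite Turán graph T(n, r) with parts as balanced as possible, and is at most (1 − 1/r) · n^2/2. For r = 6, n = 221: the density bound is (5/6) · 48841/2 = 244205/12 ≈ 20350.4167. The integer-valued extremum is e(T(221, 6)) = 20350, which is strictly less than the density bound 244205/12 since 6 ∤ 221 (the parts of T(221, 6) cannot all be equal).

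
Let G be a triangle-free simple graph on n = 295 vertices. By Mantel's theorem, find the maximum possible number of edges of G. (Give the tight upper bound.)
ex(295, K_3) = ⌊295^2/4⌋ = 21756

Mantel (1907): a triangle-free graph on n vertices has at most ⌊n^2/4⌋ edges, with equality for the complete bipartite graph K_{⌊n/2⌋, ⌈n/2⌉}. For n = 295: ⌊295^2/4⌋ = ⌊87025/4⌋ = 21756. The extremal graph is K_{147, 148}, which has 147·148 = 21756 edges.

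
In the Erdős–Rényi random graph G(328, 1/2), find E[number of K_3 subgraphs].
E[# K_3] = C(328, 3) · (1/2)^C(3, 2) = 5827576 / 2^3 = 728447

For each 3-subset S of vertices (there are C(328, 3) = 5827576 such S), let X_S = 1 if S induces a K_3 (all C(3, 2) = 3 edges present). Then P(X_S = 1) = (1/2)^3 = 1/8. By linearity of expectation, E[# K_3] = C(328, 3) · (1/2)^3 = 5827576 / 8 = 728447.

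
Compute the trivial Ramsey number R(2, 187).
R(2, 187) = 187

R(2, k) = k for all k ≥ 2: in a 2-colouring of K_k, either some edge is red (a red K_2) or all edges are blue (a blue K_k). And K_{186} coloured all-blue has no blue K_187, so R(2, 187) > 186. Hence R(2, 187) = 187.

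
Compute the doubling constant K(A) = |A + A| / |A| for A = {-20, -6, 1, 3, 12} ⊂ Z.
K = |A + A| / |A| = 14/5

Enumerate A + A = {a + b : a, b ∈ A}. With |A| = 5, there are |A|^2 = 25 ordered sum pairs; collecting distinct values, A + A = {-40, -26, -19, -17, -12, -8, -5, -3, 2, 4, 6, 13, 15, 24}, so |A + A| = 14. Thus K = 14/5. For comparison, the minimum possible |A + A| over all 5-element sets is 2·5 − 1 = 9 (so min K = 9/5), attained only by arithmetic progressions.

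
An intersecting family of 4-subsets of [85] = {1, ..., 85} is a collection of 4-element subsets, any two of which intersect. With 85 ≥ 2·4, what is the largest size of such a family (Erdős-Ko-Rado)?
max |F| = C(84, 3) = 95284

Erdős-Ko-Rado (1961): when n ≥ 2k, max |F| = C(n−1, k−1). The bound is attained by the star {A : i ∈ A} for any fixed i ∈ [n]. Here C(85−1, 4−1) = C(84, 3) = 95284.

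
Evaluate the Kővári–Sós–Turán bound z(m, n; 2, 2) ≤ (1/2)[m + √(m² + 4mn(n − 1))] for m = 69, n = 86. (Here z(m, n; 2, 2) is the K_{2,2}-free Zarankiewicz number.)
z(69, 86; 2, 2) ≤ (1/2)[69 + √(69² + 4·69·86·85)] = (1/2)[69 + √2022321] = 745.5417

Kővári–Sós–Turán: let r_1, ..., r_69 be the row sums and z = Σ r_i the total number of 1s. Each pair of columns can share at most one row with both entries 1 (else a 2×2 all-ones block appears), so Σ_i C(r_i, 2) ≤ C(86, 2) = 3655. By convexity Σ_i C(r_i, 2) ≥ 69·C(z/69, 2) = z(z − 69)/(2·69), giving z² − 69z − 69·86·85 ≤ 0 and hence z ≤ (1/2)[69 + √(4761 + 4·504390)] = (1/2)[69 + √2022321] ≈ (1/2)(69 + 1422.0833) = 745.5417.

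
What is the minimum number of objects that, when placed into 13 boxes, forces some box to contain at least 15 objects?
n = (15 − 1)·13 + 1 = 183

By the generalised pigeonhole principle, to guarantee some box contains ≥ r objects we need more than (r − 1) · k objects total. Threshold: n = (r − 1) · k + 1. With r = 15 and k = 13: n = 14 · 13 + 1 = 182 + 1 = 183. For n = 182 = 14 · 13, we can put exactly 14 objects in every box, avoiding 15 in any single one — so 183 is tight.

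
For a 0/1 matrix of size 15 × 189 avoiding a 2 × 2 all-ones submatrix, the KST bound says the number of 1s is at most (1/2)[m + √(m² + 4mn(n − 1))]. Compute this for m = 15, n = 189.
z(15, 189; 2, 2) ≤ (1/2)[15 + √(15² + 4·15·189·188)] = (1/2)[15 + √2132145] = 737.5933

Kővári–Sós–Turán: let r_1, ..., r_15 be the row sums and z = Σ r_i the total number of 1s. Each pair of columns can share at most one row with both entries 1 (else a 2×2 all-ones block appears), so Σ_i C(r_i, 2) ≤ C(189, 2) = 17766. By convexity Σ_i C(r_i, 2) ≥ 15·C(z/15, 2) = z(z − 15)/(2·15), giving z² − 15z − 15·189·188 ≤ 0 and hence z ≤ (1/2)[15 + √(225 + 4·532980)] = (1/2)[15 + √2132145] ≈ (1/2)(15 + 1460.1866) = 737.5933.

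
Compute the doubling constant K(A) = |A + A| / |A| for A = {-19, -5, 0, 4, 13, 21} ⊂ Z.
K = |A + A| / |A| = 20/6 = 10/3

Enumerate A + A = {a + b : a, b ∈ A}. With |A| = 6, there are |A|^2 = 36 ordered sum pairs; collecting distinct values, A + A = {-38, -24, -19, -15, -10, -6, -5, -1, 0, 2, 4, 8, 13, 16, 17, 21, 25, 26, 34, 42}, so |A + A| = 20. Thus K = 20/6 = 10/3. For comparison, the minimum possible |A + A| over all 6-element sets is 2·6 − 1 = 11 (so min K = 11/6), attained only by arithmetic progressions.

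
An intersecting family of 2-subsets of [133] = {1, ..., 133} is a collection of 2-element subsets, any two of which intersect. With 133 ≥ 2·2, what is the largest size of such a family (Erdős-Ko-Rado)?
max |F| = C(132, 1) = 132

The Erdős-Ko-Rado theorem states: for n ≥ 2k, an intersecting family of k-subsets of an n-element set has size at most C(n − 1, k − 1), with equality for 'star' families {A ⊆ [n] : |A| = k, i ∈ A} (fix an element i). For n = 133, k = 2: C(132, 1) = 132.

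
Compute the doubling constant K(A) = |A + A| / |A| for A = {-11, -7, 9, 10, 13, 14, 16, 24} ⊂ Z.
K = |A + A| / |A| = 32/8 = 4

Enumerate A + A = {a + b : a, b ∈ A}. With |A| = 8, there are |A|^2 = 64 ordered sum pairs; collecting distinct values, A + A = {-22, -18, -14, -2, -1, 2, 3, 5, 6, 7, 9, 13, 17, 18, 19, 20, 22, 23, 24, 25, 26, 27, 28, 29, 30, 32, 33, 34, 37, 38, 40, 48}, so |A + A| = 32. Thus K = 32/8 = 4. For comparison, the minimum possible |A + A| over all 8-element sets is 2·8 − 1 = 15 (so min K = 15/8), attained only by arithmetic progressions.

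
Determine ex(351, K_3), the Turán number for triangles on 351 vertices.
ex(351, K_3) = ⌊351^2/4⌋ = 30800

Mantel (1907): a triangle-free graph on n vertices has at most ⌊n^2/4⌋ edges, with equality for the complete bipartite graph K_{⌊n/2⌋, ⌈n/2⌉}. For n = 351: ⌊351^2/4⌋ = ⌊123201/4⌋ = 30800. The extremal graph is K_{175, 176}, which has 175·176 = 30800 edges.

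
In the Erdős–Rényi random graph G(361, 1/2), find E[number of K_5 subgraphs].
E[# K_5] = C(361, 5) · (1/2)^C(5, 2) = 49690589382 / 2^10 = 24845294691/512 ≈ 48525966.193359

For each 5-subset S of vertices (there are C(361, 5) = 49690589382 such S), let X_S = 1 if S induces a K_5 (all C(5, 2) = 10 edges present). Then P(X_S = 1) = (1/2)^10 = 1/1024. By linearity of expectation, E[# K_5] = C(361, 5) · (1/2)^10 = 49690589382 / 1024 = 24845294691/512 ≈ 48525966.193359.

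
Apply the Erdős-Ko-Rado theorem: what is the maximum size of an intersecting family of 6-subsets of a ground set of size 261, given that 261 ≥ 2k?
max |F| = C(260, 5) = 9525431552

Erdős-Ko-Rado (1961): when n ≥ 2k, max |F| = C(n−1, k−1). The bound is attained by the star {A : i ∈ A} for any fixed i ∈ [n]. Here C(261−1, 6−1) = C(260, 5) = 9525431552.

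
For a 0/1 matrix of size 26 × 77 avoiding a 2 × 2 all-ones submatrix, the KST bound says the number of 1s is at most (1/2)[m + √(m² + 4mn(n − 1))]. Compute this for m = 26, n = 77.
z(26, 77; 2, 2) ≤ (1/2)[26 + √(26² + 4·26·77·76)] = (1/2)[26 + √609284] = 403.2832

Kővári–Sós–Turán: let r_1, ..., r_26 be the row sums and z = Σ r_i the total number of 1s. Each pair of columns can share at most one row with both entries 1 (else a 2×2 all-ones block appears), so Σ_i C(r_i, 2) ≤ C(77, 2) = 2926. By convexity Σ_i C(r_i, 2) ≥ 26·C(z/26, 2) = z(z − 26)/(2·26), giving z² − 26z − 26·77·76 ≤ 0 and hence z ≤ (1/2)[26 + √(676 + 4·152152)] = (1/2)[26 + √609284] ≈ (1/2)(26 + 780.5665) = 403.2832.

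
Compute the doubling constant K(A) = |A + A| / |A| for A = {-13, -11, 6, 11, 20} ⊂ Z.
K = |A + A| / |A| = 15/5 = 3

Enumerate A + A = {a + b : a, b ∈ A}. With |A| = 5, there are |A|^2 = 25 ordered sum pairs; collecting distinct values, A + A = {-26, -24, -22, -7, -5, -2, 0, 7, 9, 12, 17, 22, 26, 31, 40}, so |A + A| = 15. Thus K = 15/5 = 3. For comparison, the minimum possible |A + A| over all 5-element sets is 2·5 − 1 = 9 (so min K = 9/5), attained only by arithmetic progressions.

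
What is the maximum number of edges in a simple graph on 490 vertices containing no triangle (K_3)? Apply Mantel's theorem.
ex(490, K_3) = ⌊490^2/4⌋ = 60025

Mantel (1907): a triangle-free graph on n vertices has at most ⌊n^2/4⌋ edges, with equality for the complete bipartite graph K_{⌊n/2⌋, ⌈n/2⌉}. For n = 490: ⌊490^2/4⌋ = ⌊240100/4⌋ = 60025. The extremal graph is K_{245, 245}, which has 245·245 = 60025 edges.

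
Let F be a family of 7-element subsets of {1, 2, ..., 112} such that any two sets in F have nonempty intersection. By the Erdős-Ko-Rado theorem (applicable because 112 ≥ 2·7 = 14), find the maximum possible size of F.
max |F| = C(111, 6) = 2264243157

The Erdős-Ko-Rado theorem states: for n ≥ 2k, an intersecting family of k-subsets of an n-element set has size at most C(n − 1, k − 1), with equality for 'star' families {A ⊆ [n] : |A| = k, i ∈ A} (fix an element i). For n = 112, k = 7: C(111, 6) = 2264243157.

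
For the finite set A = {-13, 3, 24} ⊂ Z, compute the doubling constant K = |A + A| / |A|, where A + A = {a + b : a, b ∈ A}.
K = |A + A| / |A| = 6/3 = 2

Enumerate A + A = {a + b : a, b ∈ A}. With |A| = 3, there are |A|^2 = 9 ordered sum pairs; collecting distinct values, A + A = {-26, -10, 6, 11, 27, 48}, so |A + A| = 6. Thus K = 6/3 = 2. For comparison, the minimum possible |A + A| over all 3-element sets is 2·3 − 1 = 5 (so min K = 5/3), attained only by arithmetic progressions.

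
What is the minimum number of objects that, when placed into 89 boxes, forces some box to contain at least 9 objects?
n = (9 − 1)·89 + 1 = 713

By the generalised pigeonhole principle, to guarantee some box contains ≥ r objects we need more than (r − 1) · k objects total. Threshold: n = (r − 1) · k + 1. With r = 9 and k = 89: n = 8 · 89 + 1 = 712 + 1 = 713. For n = 712 = 8 · 89, we can put exactly 8 objects in every box, avoiding 9 in any single one — so 713 is tight.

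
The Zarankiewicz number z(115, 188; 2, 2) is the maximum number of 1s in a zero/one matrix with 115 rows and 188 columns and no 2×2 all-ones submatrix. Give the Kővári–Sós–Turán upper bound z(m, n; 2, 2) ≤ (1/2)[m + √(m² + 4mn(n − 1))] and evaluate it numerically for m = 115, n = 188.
z(115, 188; 2, 2) ≤ (1/2)[115 + √(115² + 4·115·188·187)] = (1/2)[115 + √16184985] = 2069.0283

Kővári–Sós–Turán: let r_1, ..., r_115 be the row sums and z = Σ r_i the total number of 1s. Each pair of columns can share at most one row with both entries 1 (else a 2×2 all-ones block appears), so Σ_i C(r_i, 2) ≤ C(188, 2) = 17578. By convexity Σ_i C(r_i, 2) ≥ 115·C(z/115, 2) = z(z − 115)/(2·115), giving z² − 115z − 115·188·187 ≤ 0 and hence z ≤ (1/2)[115 + √(13225 + 4·4042940)] = (1/2)[115 + √16184985] ≈ (1/2)(115 + 4023.0567) = 2069.0283.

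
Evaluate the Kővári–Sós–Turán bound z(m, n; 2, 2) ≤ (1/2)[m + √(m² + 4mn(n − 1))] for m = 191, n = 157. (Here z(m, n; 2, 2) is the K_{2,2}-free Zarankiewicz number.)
z(191, 157; 2, 2) ≤ (1/2)[191 + √(191² + 4·191·157·156)] = (1/2)[191 + √18748369] = 2260.4693

Kővári–Sós–Turán: let r_1, ..., r_191 be the row sums and z = Σ r_i the total number of 1s. Each pair of columns can share at most one row with both entries 1 (else a 2×2 all-ones block appears), so Σ_i C(r_i, 2) ≤ C(157, 2) = 12246. By convexity Σ_i C(r_i, 2) ≥ 191·C(z/191, 2) = z(z − 191)/(2·191), giving z² − 191z − 191·157·156 ≤ 0 and hence z ≤ (1/2)[191 + √(36481 + 4·4677972)] = (1/2)[191 + √18748369] ≈ (1/2)(191 + 4329.9387) = 2260.4693.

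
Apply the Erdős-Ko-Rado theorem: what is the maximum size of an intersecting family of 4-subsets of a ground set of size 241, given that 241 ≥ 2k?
max |F| = C(240, 3) = 2275280

The Erdős-Ko-Rado theorem states: for n ≥ 2k, an intersecting family of k-subsets of an n-element set has size at most C(n − 1, k − 1), with equality for 'star' families {A ⊆ [n] : |A| = k, i ∈ A} (fix an element i). For n = 241, k = 4: C(240, 3) = 2275280.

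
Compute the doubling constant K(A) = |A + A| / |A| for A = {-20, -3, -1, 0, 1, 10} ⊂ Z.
K = |A + A| / |A| = 19/6

Enumerate A + A = {a + b : a, b ∈ A}. With |A| = 6, there are |A|^2 = 36 ordered sum pairs; collecting distinct values, A + A = {-40, -23, -21, -20, -19, -10, -6, -4, -3, -2, -1, 0, 1, 2, 7, 9, 10, 11, 20}, so |A + A| = 19. Thus K = 19/6. For comparison, the minimum possible |A + A| over all 6-element sets is 2·6 − 1 = 11 (so min K = 11/6), attained only by arithmetic progressions.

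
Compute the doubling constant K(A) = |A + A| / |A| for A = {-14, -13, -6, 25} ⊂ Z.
K = |A + A| / |A| = 10/4 = 5/2

Enumerate A + A = {a + b : a, b ∈ A}. With |A| = 4, there are |A|^2 = 16 ordered sum pairs; collecting distinct values, A + A = {-28, -27, -26, -20, -19, -12, 11, 12, 19, 50}, so |A + A| = 10. Thus K = 10/4 = 5/2. For comparison, the minimum possible |A + A| over all 4-element sets is 2·4 − 1 = 7 (so min K = 7/4), attained only by arithmetic progressions.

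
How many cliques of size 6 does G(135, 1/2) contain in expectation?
E[# K_6] = C(135, 6) · (1/2)^C(6, 2) = 7511839335 / 2^15 ≈ 229243.143768

For each 6-subset S of vertices (there are C(135, 6) = 7511839335 such S), let X_S = 1 if S induces a K_6 (all C(6, 2) = 15 edges present). Then P(X_S = 1) = (1/2)^15 = 1/32768. By linearity of expectation, E[# K_6] = C(135, 6) · (1/2)^15 = 7511839335 / 32768 ≈ 229243.143768.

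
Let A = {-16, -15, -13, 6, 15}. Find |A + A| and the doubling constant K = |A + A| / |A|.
K = |A + A| / |A| = 15/5 = 3

Enumerate A + A = {a + b : a, b ∈ A}. With |A| = 5, there are |A|^2 = 25 ordered sum pairs; collecting distinct values, A + A = {-32, -31, -30, -29, -28, -26, -10, -9, -7, -1, 0, 2, 12, 21, 30}, so |A + A| = 15. Thus K = 15/5 = 3. For comparison, the minimum possible |A + A| over all 5-element sets is 2·5 − 1 = 9 (so min K = 9/5), attained only by arithmetic progressions.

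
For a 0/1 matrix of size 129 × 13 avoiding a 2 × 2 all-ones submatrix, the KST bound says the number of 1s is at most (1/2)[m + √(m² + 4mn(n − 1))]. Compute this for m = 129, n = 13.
z(129, 13; 2, 2) ≤ (1/2)[129 + √(129² + 4·129·13·12)] = (1/2)[129 + √97137] = 220.334

Kővári–Sós–Turán: let r_1, ..., r_129 be the row sums and z = Σ r_i the total number of 1s. Each pair of columns can share at most one row with both entries 1 (else a 2×2 all-ones block appears), so Σ_i C(r_i, 2) ≤ C(13, 2) = 78. By convexity Σ_i C(r_i, 2) ≥ 129·C(z/129, 2) = z(z − 129)/(2·129), giving z² − 129z − 129·13·12 ≤ 0 and hence z ≤ (1/2)[129 + √(16641 + 4·20124)] = (1/2)[129 + √97137] ≈ (1/2)(129 + 311.6681) = 220.334.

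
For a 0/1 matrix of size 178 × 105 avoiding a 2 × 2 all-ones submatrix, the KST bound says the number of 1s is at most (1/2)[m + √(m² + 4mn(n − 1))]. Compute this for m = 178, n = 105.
z(178, 105; 2, 2) ≤ (1/2)[178 + √(178² + 4·178·105·104)] = (1/2)[178 + √7806724] = 1486.0258

Kővári–Sós–Turán: let r_1, ..., r_178 be the row sums and z = Σ r_i the total number of 1s. Each pair of columns can share at most one row with both entries 1 (else a 2×2 all-ones block appears), so Σ_i C(r_i, 2) ≤ C(105, 2) = 5460. By convexity Σ_i C(r_i, 2) ≥ 178·C(z/178, 2) = z(z − 178)/(2·178), giving z² − 178z − 178·105·104 ≤ 0 and hence z ≤ (1/2)[178 + √(31684 + 4·1943760)] = (1/2)[178 + √7806724] ≈ (1/2)(178 + 2794.0515) = 1486.0258.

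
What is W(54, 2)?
W(54, 2) = 54 + 1 = 55

A 2-term AP is any pair of integers, so a monochromatic 2-AP exists iff some colour is used at least twice. With 54 colours, the colouring i ↦ i on {1, ..., 54} uses each colour once, avoiding any monochromatic pair, so W(54, 2) > 54. For {1, ..., 55}, pigeonhole forces two integers of the same colour, which form a monochromatic 2-AP. Hence W(54, 2) = 55.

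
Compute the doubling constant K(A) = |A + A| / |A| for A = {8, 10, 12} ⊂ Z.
K = |A + A| / |A| = 5/3

Enumerate A + A = {a + b : a, b ∈ A}. With |A| = 3, there are |A|^2 = 9 ordered sum pairs; collecting distinct values, A + A = {16, 18, 20, 22, 24}, so |A + A| = 5. Thus K = 5/3. Here |A + A| = 2|A| − 1 = 5, the minimum possible — so K = 5/3 is minimal, which holds iff A is an arithmetic progression.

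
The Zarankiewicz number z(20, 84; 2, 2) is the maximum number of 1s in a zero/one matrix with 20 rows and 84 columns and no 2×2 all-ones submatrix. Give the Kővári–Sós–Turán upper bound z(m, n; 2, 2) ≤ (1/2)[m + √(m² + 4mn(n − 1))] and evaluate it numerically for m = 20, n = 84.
z(20, 84; 2, 2) ≤ (1/2)[20 + √(20² + 4·20·84·83)] = (1/2)[20 + √558160] = 383.5505

Kővári–Sós–Turán: let r_1, ..., r_20 be the row sums and z = Σ r_i the total number of 1s. Each pair of columns can share at most one row with both entries 1 (else a 2×2 all-ones block appears), so Σ_i C(r_i, 2) ≤ C(84, 2) = 3486. By convexity Σ_i C(r_i, 2) ≥ 20·C(z/20, 2) = z(z − 20)/(2·20), giving z² − 20z − 20·84·83 ≤ 0 and hence z ≤ (1/2)[20 + √(400 + 4·139440)] = (1/2)[20 + √558160] ≈ (1/2)(20 + 747.1011) = 383.5505.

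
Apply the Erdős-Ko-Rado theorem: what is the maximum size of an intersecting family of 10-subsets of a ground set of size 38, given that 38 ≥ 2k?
max |F| = C(37, 9) = 124403620

Erdős-Ko-Rado (1961): when n ≥ 2k, max |F| = C(n−1, k−1). The bound is attained by the star {A : i ∈ A} for any fixed i ∈ [n]. Here C(38−1, 10−1) = C(37, 9) = 124403620.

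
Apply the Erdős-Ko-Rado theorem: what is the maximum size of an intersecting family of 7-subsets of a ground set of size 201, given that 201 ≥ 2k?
max |F| = C(200, 6) = 82408626300

Erdős-Ko-Rado (1961): when n ≥ 2k, max |F| = C(n−1, k−1). The bound is attained by the star {A : i ∈ A} for any fixed i ∈ [n]. Here C(201−1, 7−1) = C(200, 6) = 82408626300.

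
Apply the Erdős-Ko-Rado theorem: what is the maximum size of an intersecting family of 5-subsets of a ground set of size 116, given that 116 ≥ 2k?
max |F| = C(115, 4) = 6913340

Erdős-Ko-Rado (1961): when n ≥ 2k, max |F| = C(n−1, k−1). The bound is attained by the star {A : i ∈ A} for any fixed i ∈ [n]. Here C(116−1, 5−1) = C(115, 4) = 6913340.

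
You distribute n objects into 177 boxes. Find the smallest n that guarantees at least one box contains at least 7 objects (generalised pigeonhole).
n = (7 − 1)·177 + 1 = 1063

By the generalised pigeonhole principle, to guarantee some box contains ≥ r objects we need more than (r − 1) · k objects total. Threshold: n = (r − 1) · k + 1. With r = 7 and k = 177: n = 6 · 177 + 1 = 1062 + 1 = 1063. For n = 1062 = 6 · 177, we can put exactly 6 objects in every box, avoiding 7 in any single one — so 1063 is tight.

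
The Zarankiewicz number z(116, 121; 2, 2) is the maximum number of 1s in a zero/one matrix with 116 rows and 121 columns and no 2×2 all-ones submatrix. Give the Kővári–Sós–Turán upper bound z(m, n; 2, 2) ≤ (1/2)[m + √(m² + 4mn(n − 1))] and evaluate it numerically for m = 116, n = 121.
z(116, 121; 2, 2) ≤ (1/2)[116 + √(116² + 4·116·121·120)] = (1/2)[116 + √6750736] = 1357.1089

Kővári–Sós–Turán: let r_1, ..., r_116 be the row sums and z = Σ r_i the total number of 1s. Each pair of columns can share at most one row with both entries 1 (else a 2×2 all-ones block appears), so Σ_i C(r_i, 2) ≤ C(121, 2) = 7260. By convexity Σ_i C(r_i, 2) ≥ 116·C(z/116, 2) = z(z − 116)/(2·116), giving z² − 116z − 116·121·120 ≤ 0 and hence z ≤ (1/2)[116 + √(13456 + 4·1684320)] = (1/2)[116 + √6750736] ≈ (1/2)(116 + 2598.2179) = 1357.1089.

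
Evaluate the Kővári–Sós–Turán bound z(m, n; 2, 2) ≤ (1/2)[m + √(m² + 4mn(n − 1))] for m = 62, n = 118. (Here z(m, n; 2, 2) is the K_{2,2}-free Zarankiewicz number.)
z(62, 118; 2, 2) ≤ (1/2)[62 + √(62² + 4·62·118·117)] = (1/2)[62 + √3427732] = 956.7068

Kővári–Sós–Turán: let r_1, ..., r_62 be the row sums and z = Σ r_i the total number of 1s. Each pair of columns can share at most one row with both entries 1 (else a 2×2 all-ones block appears), so Σ_i C(r_i, 2) ≤ C(118, 2) = 6903. By convexity Σ_i C(r_i, 2) ≥ 62·C(z/62, 2) = z(z − 62)/(2·62), giving z² − 62z − 62·118·117 ≤ 0 and hence z ≤ (1/2)[62 + √(3844 + 4·855972)] = (1/2)[62 + √3427732] ≈ (1/2)(62 + 1851.4135) = 956.7068.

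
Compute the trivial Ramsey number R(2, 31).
R(2, 31) = 31

R(2, k) = k for all k ≥ 2: in a 2-colouring of K_k, either some edge is red (a red K_2) or all edges are blue (a blue K_k). And K_{30} coloured all-blue has no blue K_31, so R(2, 31) > 30. Hence R(2, 31) = 31.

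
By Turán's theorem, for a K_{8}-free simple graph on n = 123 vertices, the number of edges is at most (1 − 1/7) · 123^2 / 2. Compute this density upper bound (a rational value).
Turán density bound = (6/7) · 123^2/2 = 45387/7 ≈ 6483.8571

Turán's theorem: ex(n, K_{r+1}) is achieved by the complete r-partite Turán graph T(n, r) with parts as balanced as possible, and is at most (1 − 1/r) · n^2/2. For r = 7, n = 123: the density bound is (6/7) · 15129/2 = 45387/7 ≈ 6483.8571. The integer-valued extremum is e(T(123, 7)) = 6483, which is strictly less than the density bound 45387/7 since 7 ∤ 123 (the parts of T(123, 7) cannot all be equal).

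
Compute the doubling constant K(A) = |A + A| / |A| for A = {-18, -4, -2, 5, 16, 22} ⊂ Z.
K = |A + A| / |A| = 21/6 = 7/2

Enumerate A + A = {a + b : a, b ∈ A}. With |A| = 6, there are |A|^2 = 36 ordered sum pairs; collecting distinct values, A + A = {-36, -22, -20, -13, -8, -6, -4, -2, 1, 3, 4, 10, 12, 14, 18, 20, 21, 27, 32, 38, 44}, so |A + A| = 21. Thus K = 21/6 = 7/2. For comparison, the minimum possible |A + A| over all 6-element sets is 2·6 − 1 = 11 (so min K = 11/6), attained only by arithmetic progressions.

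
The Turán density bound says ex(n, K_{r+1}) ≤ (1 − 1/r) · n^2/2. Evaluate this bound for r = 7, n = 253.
Turán density bound = (6/7) · 253^2/2 = 192027/7 ≈ 27432.4286

Turán's theorem: ex(n, K_{r+1}) is achieved by the complete r-partite Turán graph T(n, r) with parts as balanced as possible, and is at most (1 − 1/r) · n^2/2. For r = 7, n = 253: the density bound is (6/7) · 64009/2 = 192027/7 ≈ 27432.4286. The integer-valued extremum is e(T(253, 7)) = 27432, which is strictly less than the density bound 192027/7 since 7 ∤ 253 (the parts of T(253, 7) cannot all be equal).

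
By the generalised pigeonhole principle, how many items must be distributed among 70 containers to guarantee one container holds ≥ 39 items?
n = (39 − 1)·70 + 1 = 2661

By the generalised pigeonhole principle, to guarantee some box contains ≥ r objects we need more than (r − 1) · k objects total. Threshold: n = (r − 1) · k + 1. With r = 39 and k = 70: n = 38 · 70 + 1 = 2660 + 1 = 2661. For n = 2660 = 38 · 70, we can put exactly 38 objects in every box, avoiding 39 in any single one — so 2661 is tight.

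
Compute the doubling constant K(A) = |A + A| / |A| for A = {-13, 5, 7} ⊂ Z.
K = |A + A| / |A| = 6/3 = 2

Enumerate A + A = {a + b : a, b ∈ A}. With |A| = 3, there are |A|^2 = 9 ordered sum pairs; collecting distinct values, A + A = {-26, -8, -6, 10, 12, 14}, so |A + A| = 6. Thus K = 6/3 = 2. For comparison, the minimum possible |A + A| over all 3-element sets is 2·3 − 1 = 5 (so min K = 5/3), attained only by arithmetic progressions.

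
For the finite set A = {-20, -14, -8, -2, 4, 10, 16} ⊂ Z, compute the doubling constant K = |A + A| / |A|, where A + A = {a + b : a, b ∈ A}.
K = |A + A| / |A| = 13/7

Enumerate A + A = {a + b : a, b ∈ A}. With |A| = 7, there are |A|^2 = 49 ordered sum pairs; collecting distinct values, A + A = {-40, -34, -28, -22, -16, -10, -4, 2, 8, 14, 20, 26, 32}, so |A + A| = 13. Thus K = 13/7. Here |A + A| = 2|A| − 1 = 13, the minimum possible — so K = 13/7 is minimal, which holds iff A is an arithmetic progression.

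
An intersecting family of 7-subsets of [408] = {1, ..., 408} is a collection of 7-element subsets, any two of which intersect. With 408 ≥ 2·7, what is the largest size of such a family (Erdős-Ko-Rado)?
max |F| = C(407, 6) = 6083526916467

The Erdős-Ko-Rado theorem states: for n ≥ 2k, an intersecting family of k-subsets of an n-element set has size at most C(n − 1, k − 1), with equality for 'star' families {A ⊆ [n] : |A| = k, i ∈ A} (fix an element i). For n = 408, k = 7: C(407, 6) = 6083526916467.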